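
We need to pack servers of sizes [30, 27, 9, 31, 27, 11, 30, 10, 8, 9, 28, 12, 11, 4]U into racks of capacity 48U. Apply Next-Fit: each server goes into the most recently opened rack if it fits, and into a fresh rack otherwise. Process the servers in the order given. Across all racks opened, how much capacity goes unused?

89

30U → rack 1 (remaining 18U)
27U → rack 2 (remaining 21U)
9U → rack 2 (remaining 12U)
31U → rack 3 (remaining 17U)
27U → rack 4 (remaining 21U)
11U → rack 4 (remaining 10U)
30U → rack 5 (remaining 18U)
10U → rack 5 (remaining 8U)
8U → rack 5 (remaining 0U)
9U → rack 6 (remaining 39U)
28U → rack 6 (remaining 11U)
12U → rack 7 (remaining 36U)
11U → rack 7 (remaining 25U)
4U → rack 7 (remaining 21U)
7 racks × 48U = 336U; used 247U; unused 89U.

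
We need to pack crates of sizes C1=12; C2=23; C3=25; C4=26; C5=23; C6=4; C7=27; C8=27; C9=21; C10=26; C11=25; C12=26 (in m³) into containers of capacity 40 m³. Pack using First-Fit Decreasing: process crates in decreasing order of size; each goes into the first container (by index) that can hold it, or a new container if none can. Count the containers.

10

Sorted descending: 27, 27, 26, 26, 26, 25, 25, 23, 23, 21, 12, 4.
Put 27 m³ in container 1; 13 m³ remain.
Put 27 m³ in container 2; 13 m³ remain.
Put 26 m³ in container 3; 14 m³ remain.
Put 26 m³ in container 4; 14 m³ remain.
Put 26 m³ in container 5; 14 m³ remain.
Put 25 m³ in container 6; 15 m³ remain.
Put 25 m³ in container 7; 15 m³ remain.
Put 23 m³ in container 8; 17 m³ remain.
Put 23 m³ in container 9; 17 m³ remain.
Put 21 m³ in container 10; 19 m³ remain.
Put 12 m³ in container 1; 1 m³ remain.
Put 4 m³ in container 2; 9 m³ remain.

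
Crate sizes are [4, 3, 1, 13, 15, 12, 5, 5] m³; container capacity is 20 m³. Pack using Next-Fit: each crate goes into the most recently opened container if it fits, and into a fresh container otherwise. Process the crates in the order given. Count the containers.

5 containers

4 m³ → container 1 (remaining 16 m³)
3 m³ → container 1 (remaining 13 m³)
1 m³ → container 1 (remaining 12 m³)
13 m³ → container 2 (remaining 7 m³)
15 m³ → container 3 (remaining 5 m³)
12 m³ → container 4 (remaining 8 m³)
5 m³ → container 4 (remaining 3 m³)
5 m³ → container 5 (remaining 15 m³)
Final containers: [4,3,1] [13] [15] [12,5] [5].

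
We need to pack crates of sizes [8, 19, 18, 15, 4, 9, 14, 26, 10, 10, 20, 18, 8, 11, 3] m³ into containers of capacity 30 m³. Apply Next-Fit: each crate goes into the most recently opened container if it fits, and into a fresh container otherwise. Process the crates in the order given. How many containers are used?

Put 8 m³ in container 1; 22 m³ remain.
Put 19 m³ in container 1; 3 m³ remain.
Put 18 m³ in container 2; 12 m³ remain.
Put 15 m³ in container 3; 15 m³ remain.
Put 4 m³ in container 3; 11 m³ remain.
Put 9 m³ in container 3; 2 m³ remain.
Put 14 m³ in container 4; 16 m³ remain.
Put 26 m³ in container 5; 4 m³ remain.
Put 10 m³ in container 6; 20 m³ remain.
Put 10 m³ in container 6; 10 m³ remain.
Put 20 m³ in container 7; 10 m³ remain.
Put 18 m³ in container 8; 12 m³ remain.
Put 8 m³ in container 8; 4 m³ remain.
Put 11 m³ in container 9; 19 m³ remain.
Put 3 m³ in container 9; 16 m³ remain.

9 containers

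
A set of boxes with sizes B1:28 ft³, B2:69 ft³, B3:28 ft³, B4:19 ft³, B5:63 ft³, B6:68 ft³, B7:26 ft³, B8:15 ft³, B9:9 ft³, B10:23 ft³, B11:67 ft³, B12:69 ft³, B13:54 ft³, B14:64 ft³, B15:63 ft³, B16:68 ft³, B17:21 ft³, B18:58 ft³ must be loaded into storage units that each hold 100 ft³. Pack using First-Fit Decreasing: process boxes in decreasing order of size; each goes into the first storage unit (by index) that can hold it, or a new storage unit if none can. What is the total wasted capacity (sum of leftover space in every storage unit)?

Sorted descending: 69, 69, 68, 68, 67, 64, 63, 63, 58, 54, 28, 28, 26, 23, 21, 19, 15, 9.
69 ft³ → storage unit 1 (remaining 31 ft³)
69 ft³ → storage unit 2 (remaining 31 ft³)
68 ft³ → storage unit 3 (remaining 32 ft³)
68 ft³ → storage unit 4 (remaining 32 ft³)
67 ft³ → storage unit 5 (remaining 33 ft³)
64 ft³ → storage unit 6 (remaining 36 ft³)
63 ft³ → storage unit 7 (remaining 37 ft³)
63 ft³ → storage unit 8 (remaining 37 ft³)
58 ft³ → storage unit 9 (remaining 42 ft³)
54 ft³ → storage unit 10 (remaining 46 ft³)
28 ft³ → storage unit 1 (remaining 3 ft³)
28 ft³ → storage unit 2 (remaining 3 ft³)
26 ft³ → storage unit 3 (remaining 6 ft³)
23 ft³ → storage unit 4 (remaining 9 ft³)
21 ft³ → storage unit 5 (remaining 12 ft³)
19 ft³ → storage unit 6 (remaining 17 ft³)
15 ft³ → storage unit 6 (remaining 2 ft³)
9 ft³ → storage unit 4 (remaining 0 ft³)
10 storage units × 100 ft³ = 1000 ft³; used 812 ft³; unused 188 ft³.

188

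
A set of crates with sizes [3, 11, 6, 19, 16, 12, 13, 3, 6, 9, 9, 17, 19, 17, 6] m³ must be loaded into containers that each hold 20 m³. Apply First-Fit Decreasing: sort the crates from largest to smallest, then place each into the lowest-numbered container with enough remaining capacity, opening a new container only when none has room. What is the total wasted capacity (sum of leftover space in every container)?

14

Sorted descending: 19, 19, 17, 17, 16, 13, 12, 11, 9, 9, 6, 6, 6, 3, 3.
19 m³ → container 1 (remaining 1 m³)
19 m³ → container 2 (remaining 1 m³)
17 m³ → container 3 (remaining 3 m³)
17 m³ → container 4 (remaining 3 m³)
16 m³ → container 5 (remaining 4 m³)
13 m³ → container 6 (remaining 7 m³)
12 m³ → container 7 (remaining 8 m³)
11 m³ → container 8 (remaining 9 m³)
9 m³ → container 8 (remaining 0 m³)
9 m³ → container 9 (remaining 11 m³)
6 m³ → container 6 (remaining 1 m³)
6 m³ → container 7 (remaining 2 m³)
6 m³ → container 9 (remaining 5 m³)
3 m³ → container 3 (remaining 0 m³)
3 m³ → container 4 (remaining 0 m³)
9 containers × 20 m³ = 180 m³; used 166 m³; unused 14 m³.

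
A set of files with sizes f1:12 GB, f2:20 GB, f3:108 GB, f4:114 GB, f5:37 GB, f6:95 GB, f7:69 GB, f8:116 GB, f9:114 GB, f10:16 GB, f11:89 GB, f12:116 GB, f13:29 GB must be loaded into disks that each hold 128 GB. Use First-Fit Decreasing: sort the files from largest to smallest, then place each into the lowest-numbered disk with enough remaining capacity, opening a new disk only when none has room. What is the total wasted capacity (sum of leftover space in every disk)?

Sorted descending: 116, 116, 114, 114, 108, 95, 89, 69, 37, 29, 20, 16, 12.
disk 1: place 116 GB, 12 GB left
disk 2: place 116 GB, 12 GB left
disk 3: place 114 GB, 14 GB left
disk 4: place 114 GB, 14 GB left
disk 5: place 108 GB, 20 GB left
disk 6: place 95 GB, 33 GB left
disk 7: place 89 GB, 39 GB left
disk 8: place 69 GB, 59 GB left
disk 7: place 37 GB, 2 GB left
disk 6: place 29 GB, 4 GB left
disk 5: place 20 GB, 0 GB left
disk 8: place 16 GB, 43 GB left
disk 1: place 12 GB, 0 GB left
8 disks × 128 GB = 1024 GB; used 935 GB; unused 89 GB.

89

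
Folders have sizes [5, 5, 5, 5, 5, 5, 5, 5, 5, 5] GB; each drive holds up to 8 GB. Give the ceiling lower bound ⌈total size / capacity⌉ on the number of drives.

7 drives

Total size = 5 + 5 + 5 + 5 + 5 + 5 + 5 + 5 + 5 + 5 = 50 GB.
⌈50 / 8⌉ = 7.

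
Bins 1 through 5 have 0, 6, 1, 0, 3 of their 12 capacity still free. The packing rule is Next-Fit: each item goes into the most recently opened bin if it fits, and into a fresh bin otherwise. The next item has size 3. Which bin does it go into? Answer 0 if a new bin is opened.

5

Next-Fit only looks at bin 5, which has 3 free.
3 fits there.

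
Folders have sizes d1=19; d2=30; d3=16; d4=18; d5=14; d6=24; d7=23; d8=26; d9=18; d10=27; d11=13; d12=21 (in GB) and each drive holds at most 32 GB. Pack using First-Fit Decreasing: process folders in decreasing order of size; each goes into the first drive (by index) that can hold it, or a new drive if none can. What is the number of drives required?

Sorted descending: 30, 27, 26, 24, 23, 21, 19, 18, 18, 16, 14, 13.
drive 1: place 30 GB, 2 GB left
drive 2: place 27 GB, 5 GB left
drive 3: place 26 GB, 6 GB left
drive 4: place 24 GB, 8 GB left
drive 5: place 23 GB, 9 GB left
drive 6: place 21 GB, 11 GB left
drive 7: place 19 GB, 13 GB left
drive 8: place 18 GB, 14 GB left
drive 9: place 18 GB, 14 GB left
drive 10: place 16 GB, 16 GB left
drive 8: place 14 GB, 0 GB left
drive 7: place 13 GB, 0 GB left
Final drives: [30] [27] [26] [24] [23] [21] [19,13] [18,14] [18] [16].

10 drives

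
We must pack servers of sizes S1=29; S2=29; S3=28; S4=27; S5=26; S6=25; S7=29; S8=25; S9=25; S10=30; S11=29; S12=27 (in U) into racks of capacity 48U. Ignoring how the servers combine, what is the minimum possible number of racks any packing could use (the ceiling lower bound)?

Total size = 29 + 29 + 28 + 27 + 26 + 25 + 29 + 25 + 25 + 30 + 29 + 27 = 329U.
⌈329 / 48⌉ = 7.

7 racks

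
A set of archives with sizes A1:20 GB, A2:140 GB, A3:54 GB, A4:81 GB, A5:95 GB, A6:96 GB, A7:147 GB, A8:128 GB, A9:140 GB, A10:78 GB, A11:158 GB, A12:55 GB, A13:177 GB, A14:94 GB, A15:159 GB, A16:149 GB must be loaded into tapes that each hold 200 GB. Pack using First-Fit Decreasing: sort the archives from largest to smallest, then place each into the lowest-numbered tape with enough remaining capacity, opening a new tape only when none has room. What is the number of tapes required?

11 tapes

Sorted descending: 177, 159, 158, 149, 147, 140, 140, 128, 96, 95, 94, 81, 78, 55, 54, 20.
Put 177 GB in tape 1; 23 GB remain.
Put 159 GB in tape 2; 41 GB remain.
Put 158 GB in tape 3; 42 GB remain.
Put 149 GB in tape 4; 51 GB remain.
Put 147 GB in tape 5; 53 GB remain.
Put 140 GB in tape 6; 60 GB remain.
Put 140 GB in tape 7; 60 GB remain.
Put 128 GB in tape 8; 72 GB remain.
Put 96 GB in tape 9; 104 GB remain.
Put 95 GB in tape 9; 9 GB remain.
Put 94 GB in tape 10; 106 GB remain.
Put 81 GB in tape 10; 25 GB remain.
Put 78 GB in tape 11; 122 GB remain.
Put 55 GB in tape 6; 5 GB remain.
Put 54 GB in tape 7; 6 GB remain.
Put 20 GB in tape 1; 3 GB remain.
Final tapes: [177,20] [159] [158] [149] [147] [140,55] [140,54] [128] [96,95] [94,81] [78].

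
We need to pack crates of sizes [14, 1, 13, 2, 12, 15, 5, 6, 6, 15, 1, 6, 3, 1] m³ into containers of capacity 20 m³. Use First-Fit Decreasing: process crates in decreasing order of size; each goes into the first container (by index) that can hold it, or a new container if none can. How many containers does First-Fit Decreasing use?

5

Sorted descending: 15, 15, 14, 13, 12, 6, 6, 6, 5, 3, 2, 1, 1, 1.
container 1: place 15 m³, 5 m³ left
container 2: place 15 m³, 5 m³ left
container 3: place 14 m³, 6 m³ left
container 4: place 13 m³, 7 m³ left
container 5: place 12 m³, 8 m³ left
container 3: place 6 m³, 0 m³ left
container 4: place 6 m³, 1 m³ left
container 5: place 6 m³, 2 m³ left
container 1: place 5 m³, 0 m³ left
container 2: place 3 m³, 2 m³ left
container 2: place 2 m³, 0 m³ left
container 4: place 1 m³, 0 m³ left
container 5: place 1 m³, 1 m³ left
container 5: place 1 m³, 0 m³ left
Final containers: [15,5] [15,3,2] [14,6] [13,6,1] [12,6,1,1].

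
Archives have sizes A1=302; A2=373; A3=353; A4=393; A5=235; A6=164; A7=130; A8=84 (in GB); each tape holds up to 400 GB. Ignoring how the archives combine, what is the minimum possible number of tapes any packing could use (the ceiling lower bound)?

6

Total size = 302 + 373 + 353 + 393 + 235 + 164 + 130 + 84 = 2034 GB.
⌈2034 / 400⌉ = 6.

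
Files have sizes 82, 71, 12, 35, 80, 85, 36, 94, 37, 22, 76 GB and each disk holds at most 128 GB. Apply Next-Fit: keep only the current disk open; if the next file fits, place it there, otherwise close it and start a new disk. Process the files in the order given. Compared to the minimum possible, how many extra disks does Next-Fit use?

1

Next-Fit: [82] [71,12,35] [80] [85,36] [94] [37,22] [76] → 7 disks.
6 files exceed 64 GB (half the capacity), and no two of those can share a disk, so at least 6 disks are needed.
An optimal packing achieves that bound: [94,22,12] [85,37] [82,36] [80,35] [76] [71] → 6 disks.
Excess: 7 − 6 = 1.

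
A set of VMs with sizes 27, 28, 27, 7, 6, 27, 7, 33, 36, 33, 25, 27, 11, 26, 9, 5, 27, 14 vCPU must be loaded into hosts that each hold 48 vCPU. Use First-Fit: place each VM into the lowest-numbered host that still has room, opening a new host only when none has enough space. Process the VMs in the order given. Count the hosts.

host 1: place 27 vCPU, 21 vCPU left
host 2: place 28 vCPU, 20 vCPU left
host 3: place 27 vCPU, 21 vCPU left
host 1: place 7 vCPU, 14 vCPU left
host 1: place 6 vCPU, 8 vCPU left
host 4: place 27 vCPU, 21 vCPU left
host 1: place 7 vCPU, 1 vCPU left
host 5: place 33 vCPU, 15 vCPU left
host 6: place 36 vCPU, 12 vCPU left
host 7: place 33 vCPU, 15 vCPU left
host 8: place 25 vCPU, 23 vCPU left
host 9: place 27 vCPU, 21 vCPU left
host 2: place 11 vCPU, 9 vCPU left
host 10: place 26 vCPU, 22 vCPU left
host 2: place 9 vCPU, 0 vCPU left
host 3: place 5 vCPU, 16 vCPU left
host 11: place 27 vCPU, 21 vCPU left
host 3: place 14 vCPU, 2 vCPU left

11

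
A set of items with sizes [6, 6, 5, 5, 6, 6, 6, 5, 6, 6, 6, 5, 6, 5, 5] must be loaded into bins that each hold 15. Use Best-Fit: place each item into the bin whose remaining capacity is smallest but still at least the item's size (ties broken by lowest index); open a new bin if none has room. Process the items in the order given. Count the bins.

7

Put 6 in bin 1; 9 remain.
Put 6 in bin 1; 3 remain.
Put 5 in bin 2; 10 remain.
Put 5 in bin 2; 5 remain.
Put 6 in bin 3; 9 remain.
Put 6 in bin 3; 3 remain.
Put 6 in bin 4; 9 remain.
Put 5 in bin 2; 0 remain.
Put 6 in bin 4; 3 remain.
Put 6 in bin 5; 9 remain.
Put 6 in bin 5; 3 remain.
Put 5 in bin 6; 10 remain.
Put 6 in bin 6; 4 remain.
Put 5 in bin 7; 10 remain.
Put 5 in bin 7; 5 remain.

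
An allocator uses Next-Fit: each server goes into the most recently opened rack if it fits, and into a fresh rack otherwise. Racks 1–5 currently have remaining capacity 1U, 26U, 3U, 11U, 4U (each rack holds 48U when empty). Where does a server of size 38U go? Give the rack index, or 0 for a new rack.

0

Next-Fit only looks at rack 5, which has 4U free.
38U does not fit, so a new rack is opened.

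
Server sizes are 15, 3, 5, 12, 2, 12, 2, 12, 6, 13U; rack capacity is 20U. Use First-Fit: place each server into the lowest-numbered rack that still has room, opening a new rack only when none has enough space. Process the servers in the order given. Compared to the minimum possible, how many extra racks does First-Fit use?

First-Fit: [15,3,2] [5,12,2] [12,6] [12] [13] → 5 racks.
Total size 82U; any packing needs at least ⌈82/20⌉ = 5 racks.
So 5 is already optimal.

0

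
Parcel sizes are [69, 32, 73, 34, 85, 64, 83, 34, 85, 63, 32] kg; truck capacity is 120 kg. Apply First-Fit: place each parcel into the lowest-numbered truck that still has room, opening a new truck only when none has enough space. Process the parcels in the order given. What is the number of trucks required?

Put 69 kg in truck 1; 51 kg remain.
Put 32 kg in truck 1; 19 kg remain.
Put 73 kg in truck 2; 47 kg remain.
Put 34 kg in truck 2; 13 kg remain.
Put 85 kg in truck 3; 35 kg remain.
Put 64 kg in truck 4; 56 kg remain.
Put 83 kg in truck 5; 37 kg remain.
Put 34 kg in truck 3; 1 kg remain.
Put 85 kg in truck 6; 35 kg remain.
Put 63 kg in truck 7; 57 kg remain.
Put 32 kg in truck 4; 24 kg remain.

7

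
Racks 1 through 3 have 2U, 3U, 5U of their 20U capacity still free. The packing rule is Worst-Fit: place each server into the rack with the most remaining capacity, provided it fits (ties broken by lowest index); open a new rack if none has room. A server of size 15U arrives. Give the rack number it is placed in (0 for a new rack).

0

No rack has ≥ 15U free, so a new rack is opened.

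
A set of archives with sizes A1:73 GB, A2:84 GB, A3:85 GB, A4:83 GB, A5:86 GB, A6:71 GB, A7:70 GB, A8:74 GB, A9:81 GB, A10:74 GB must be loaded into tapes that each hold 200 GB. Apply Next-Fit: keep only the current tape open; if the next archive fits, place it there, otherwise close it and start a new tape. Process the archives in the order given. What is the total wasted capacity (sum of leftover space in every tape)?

219

tape 1: place A1 (73 GB), 127 GB left
tape 1: place A2 (84 GB), 43 GB left
tape 2: place A3 (85 GB), 115 GB left
tape 2: place A4 (83 GB), 32 GB left
tape 3: place A5 (86 GB), 114 GB left
tape 3: place A6 (71 GB), 43 GB left
tape 4: place A7 (70 GB), 130 GB left
tape 4: place A8 (74 GB), 56 GB left
tape 5: place A9 (81 GB), 119 GB left
tape 5: place A10 (74 GB), 45 GB left
5 tapes × 200 GB = 1000 GB; used 781 GB; unused 219 GB.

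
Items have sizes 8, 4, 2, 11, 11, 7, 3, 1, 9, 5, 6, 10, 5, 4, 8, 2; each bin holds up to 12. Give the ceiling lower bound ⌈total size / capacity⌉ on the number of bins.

8

Total size = 8 + 4 + 2 + 11 + 11 + 7 + 3 + 1 + 9 + 5 + 6 + 10 + 5 + 4 + 8 + 2 = 96.
⌈96 / 12⌉ = 8.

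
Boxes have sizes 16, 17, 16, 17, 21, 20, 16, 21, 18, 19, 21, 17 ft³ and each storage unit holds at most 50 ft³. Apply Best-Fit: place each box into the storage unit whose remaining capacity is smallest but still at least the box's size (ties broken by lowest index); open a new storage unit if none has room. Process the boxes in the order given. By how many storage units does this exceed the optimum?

1

Best-Fit: [16,17,16] [17,21] [20,16] [21,18] [19,21] [17] → 6 storage units.
Total size 219 ft³; any packing needs at least ⌈219/50⌉ = 5 storage units.
An optimal packing achieves that bound: [21,21] [21,20] [19,18] [17,17,16] [17,16,16] → 5 storage units.
Excess: 6 − 5 = 1.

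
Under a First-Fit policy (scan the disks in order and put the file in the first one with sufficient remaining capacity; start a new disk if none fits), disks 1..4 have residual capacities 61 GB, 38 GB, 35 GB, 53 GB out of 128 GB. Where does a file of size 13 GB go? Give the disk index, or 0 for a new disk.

1

Disks with room: disk 1 (61 GB), disk 2 (38 GB), disk 3 (35 GB), disk 4 (53 GB).
The first with room is disk 1.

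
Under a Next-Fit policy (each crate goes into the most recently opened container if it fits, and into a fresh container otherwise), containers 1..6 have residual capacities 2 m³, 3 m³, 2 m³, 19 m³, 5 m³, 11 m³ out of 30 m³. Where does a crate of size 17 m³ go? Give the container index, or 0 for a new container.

0

Next-Fit only looks at container 6, which has 11 m³ free.
17 m³ does not fit, so a new container is opened.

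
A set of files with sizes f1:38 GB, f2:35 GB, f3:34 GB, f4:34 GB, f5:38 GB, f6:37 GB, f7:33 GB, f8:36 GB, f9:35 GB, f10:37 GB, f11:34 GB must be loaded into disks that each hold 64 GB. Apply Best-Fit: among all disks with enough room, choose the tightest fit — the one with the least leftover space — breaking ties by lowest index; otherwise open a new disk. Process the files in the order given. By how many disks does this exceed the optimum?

Best-Fit: [38] [35] [34] [34] [38] [37] [33] [36] [35] [37] [34] → 11 disks.
11 files exceed 32 GB (half the capacity), and no two of those can share a disk, so at least 11 disks are needed.
So 11 is already optimal.

0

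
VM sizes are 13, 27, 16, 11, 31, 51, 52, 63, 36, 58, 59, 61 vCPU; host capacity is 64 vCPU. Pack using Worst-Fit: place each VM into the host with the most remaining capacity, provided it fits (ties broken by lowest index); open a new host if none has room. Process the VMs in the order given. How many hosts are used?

9 hosts

13 vCPU → host 1 (remaining 51 vCPU)
27 vCPU → host 1 (remaining 24 vCPU)
16 vCPU → host 1 (remaining 8 vCPU)
11 vCPU → host 2 (remaining 53 vCPU)
31 vCPU → host 2 (remaining 22 vCPU)
51 vCPU → host 3 (remaining 13 vCPU)
52 vCPU → host 4 (remaining 12 vCPU)
63 vCPU → host 5 (remaining 1 vCPU)
36 vCPU → host 6 (remaining 28 vCPU)
58 vCPU → host 7 (remaining 6 vCPU)
59 vCPU → host 8 (remaining 5 vCPU)
61 vCPU → host 9 (remaining 3 vCPU)
Final hosts: [13,27,16] [11,31] [51] [52] [63] [36] [58] [59] [61].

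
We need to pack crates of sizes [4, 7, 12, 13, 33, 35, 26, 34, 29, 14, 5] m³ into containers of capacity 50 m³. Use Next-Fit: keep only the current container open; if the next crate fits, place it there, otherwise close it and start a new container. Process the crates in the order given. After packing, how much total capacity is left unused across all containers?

88

4 m³ → container 1 (remaining 46 m³)
7 m³ → container 1 (remaining 39 m³)
12 m³ → container 1 (remaining 27 m³)
13 m³ → container 1 (remaining 14 m³)
33 m³ → container 2 (remaining 17 m³)
35 m³ → container 3 (remaining 15 m³)
26 m³ → container 4 (remaining 24 m³)
34 m³ → container 5 (remaining 16 m³)
29 m³ → container 6 (remaining 21 m³)
14 m³ → container 6 (remaining 7 m³)
5 m³ → container 6 (remaining 2 m³)
6 containers × 50 m³ = 300 m³; used 212 m³; unused 88 m³.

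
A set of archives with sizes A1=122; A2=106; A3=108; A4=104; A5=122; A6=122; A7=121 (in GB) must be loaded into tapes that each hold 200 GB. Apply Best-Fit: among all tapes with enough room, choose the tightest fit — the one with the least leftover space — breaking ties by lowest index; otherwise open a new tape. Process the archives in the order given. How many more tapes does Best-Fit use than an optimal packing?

0

Best-Fit: [122] [106] [108] [104] [122] [122] [121] → 7 tapes.
7 archives exceed 100 GB (half the capacity), and no two of those can share a tape, so at least 7 tapes are needed.
So 7 is already optimal.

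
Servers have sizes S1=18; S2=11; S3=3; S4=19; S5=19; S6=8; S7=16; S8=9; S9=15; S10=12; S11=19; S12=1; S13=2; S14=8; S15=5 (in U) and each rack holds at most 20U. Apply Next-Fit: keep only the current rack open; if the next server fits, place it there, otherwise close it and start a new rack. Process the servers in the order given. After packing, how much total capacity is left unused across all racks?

55

rack 1: place S1 (18U), 2U left
rack 2: place S2 (11U), 9U left
rack 2: place S3 (3U), 6U left
rack 3: place S4 (19U), 1U left
rack 4: place S5 (19U), 1U left
rack 5: place S6 (8U), 12U left
rack 6: place S7 (16U), 4U left
rack 7: place S8 (9U), 11U left
rack 8: place S9 (15U), 5U left
rack 9: place S10 (12U), 8U left
rack 10: place S11 (19U), 1U left
rack 10: place S12 (1U), 0U left
rack 11: place S13 (2U), 18U left
rack 11: place S14 (8U), 10U left
rack 11: place S15 (5U), 5U left
11 racks × 20U = 220U; used 165U; unused 55U.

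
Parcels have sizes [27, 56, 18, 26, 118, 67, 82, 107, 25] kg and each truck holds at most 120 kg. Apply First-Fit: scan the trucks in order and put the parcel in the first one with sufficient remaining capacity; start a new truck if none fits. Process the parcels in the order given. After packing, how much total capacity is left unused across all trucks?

truck 1: place 27 kg, 93 kg left
truck 1: place 56 kg, 37 kg left
truck 1: place 18 kg, 19 kg left
truck 2: place 26 kg, 94 kg left
truck 3: place 118 kg, 2 kg left
truck 2: place 67 kg, 27 kg left
truck 4: place 82 kg, 38 kg left
truck 5: place 107 kg, 13 kg left
truck 2: place 25 kg, 2 kg left
5 trucks × 120 kg = 600 kg; used 526 kg; unused 74 kg.

74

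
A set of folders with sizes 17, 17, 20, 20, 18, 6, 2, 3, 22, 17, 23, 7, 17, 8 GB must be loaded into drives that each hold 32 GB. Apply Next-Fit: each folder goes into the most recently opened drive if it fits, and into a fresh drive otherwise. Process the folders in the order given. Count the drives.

9

drive 1: place 17 GB, 15 GB left
drive 2: place 17 GB, 15 GB left
drive 3: place 20 GB, 12 GB left
drive 4: place 20 GB, 12 GB left
drive 5: place 18 GB, 14 GB left
drive 5: place 6 GB, 8 GB left
drive 5: place 2 GB, 6 GB left
drive 5: place 3 GB, 3 GB left
drive 6: place 22 GB, 10 GB left
drive 7: place 17 GB, 15 GB left
drive 8: place 23 GB, 9 GB left
drive 8: place 7 GB, 2 GB left
drive 9: place 17 GB, 15 GB left
drive 9: place 8 GB, 7 GB left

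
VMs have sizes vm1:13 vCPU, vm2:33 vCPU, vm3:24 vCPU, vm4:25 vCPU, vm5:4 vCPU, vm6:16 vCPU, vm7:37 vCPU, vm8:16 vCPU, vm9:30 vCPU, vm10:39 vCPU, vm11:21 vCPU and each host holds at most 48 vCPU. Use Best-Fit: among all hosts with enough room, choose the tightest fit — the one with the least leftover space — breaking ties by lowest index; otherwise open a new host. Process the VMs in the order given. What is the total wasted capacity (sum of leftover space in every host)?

78

host 1: place vm1 (13 vCPU), 35 vCPU left
host 1: place vm2 (33 vCPU), 2 vCPU left
host 2: place vm3 (24 vCPU), 24 vCPU left
host 3: place vm4 (25 vCPU), 23 vCPU left
host 3: place vm5 (4 vCPU), 19 vCPU left
host 3: place vm6 (16 vCPU), 3 vCPU left
host 4: place vm7 (37 vCPU), 11 vCPU left
host 2: place vm8 (16 vCPU), 8 vCPU left
host 5: place vm9 (30 vCPU), 18 vCPU left
host 6: place vm10 (39 vCPU), 9 vCPU left
host 7: place vm11 (21 vCPU), 27 vCPU left
7 hosts × 48 vCPU = 336 vCPU; used 258 vCPU; unused 78 vCPU.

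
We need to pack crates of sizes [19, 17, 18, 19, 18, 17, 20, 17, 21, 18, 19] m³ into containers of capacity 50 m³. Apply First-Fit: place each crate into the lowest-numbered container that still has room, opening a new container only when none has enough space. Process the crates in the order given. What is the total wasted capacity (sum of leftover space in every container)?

Put 19 m³ in container 1; 31 m³ remain.
Put 17 m³ in container 1; 14 m³ remain.
Put 18 m³ in container 2; 32 m³ remain.
Put 19 m³ in container 2; 13 m³ remain.
Put 18 m³ in container 3; 32 m³ remain.
Put 17 m³ in container 3; 15 m³ remain.
Put 20 m³ in container 4; 30 m³ remain.
Put 17 m³ in container 4; 13 m³ remain.
Put 21 m³ in container 5; 29 m³ remain.
Put 18 m³ in container 5; 11 m³ remain.
Put 19 m³ in container 6; 31 m³ remain.
6 containers × 50 m³ = 300 m³; used 203 m³; unused 97 m³.

97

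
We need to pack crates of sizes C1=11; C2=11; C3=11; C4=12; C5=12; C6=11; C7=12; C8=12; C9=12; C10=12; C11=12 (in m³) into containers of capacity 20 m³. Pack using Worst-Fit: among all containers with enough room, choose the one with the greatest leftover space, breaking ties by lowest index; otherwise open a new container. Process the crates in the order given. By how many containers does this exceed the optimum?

0

Worst-Fit: [11] [11] [11] [12] [12] [11] [12] [12] [12] [12] [12] → 11 containers.
11 crates exceed 10 m³ (half the capacity), and no two of those can share a container, so at least 11 containers are needed.
So 11 is already optimal.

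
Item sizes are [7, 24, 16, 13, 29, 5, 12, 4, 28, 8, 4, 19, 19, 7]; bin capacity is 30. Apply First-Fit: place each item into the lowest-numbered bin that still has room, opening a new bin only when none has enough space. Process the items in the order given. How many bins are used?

bin 1: place 7, 23 left
bin 2: place 24, 6 left
bin 1: place 16, 7 left
bin 3: place 13, 17 left
bin 4: place 29, 1 left
bin 1: place 5, 2 left
bin 3: place 12, 5 left
bin 2: place 4, 2 left
bin 5: place 28, 2 left
bin 6: place 8, 22 left
bin 3: place 4, 1 left
bin 6: place 19, 3 left
bin 7: place 19, 11 left
bin 7: place 7, 4 left

7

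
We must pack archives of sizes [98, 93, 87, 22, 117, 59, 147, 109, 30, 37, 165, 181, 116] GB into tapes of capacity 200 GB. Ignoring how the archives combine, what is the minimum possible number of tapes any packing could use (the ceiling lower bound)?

7 tapes

Total size = 98 + 93 + 87 + 22 + 117 + 59 + 147 + 109 + 30 + 37 + 165 + 181 + 116 = 1261 GB.
⌈1261 / 200⌉ = 7.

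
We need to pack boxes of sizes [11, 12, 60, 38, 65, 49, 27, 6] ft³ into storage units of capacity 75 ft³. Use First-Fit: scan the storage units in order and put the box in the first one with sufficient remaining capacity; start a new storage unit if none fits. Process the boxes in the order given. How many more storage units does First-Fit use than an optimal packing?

1

First-Fit: [11,12,38,6] [60] [65] [49] [27] → 5 storage units.
Total size 268 ft³; any packing needs at least ⌈268/75⌉ = 4 storage units.
An optimal packing achieves that bound: [65,6] [60,12] [49,11] [38,27] → 4 storage units.
Excess: 5 − 4 = 1.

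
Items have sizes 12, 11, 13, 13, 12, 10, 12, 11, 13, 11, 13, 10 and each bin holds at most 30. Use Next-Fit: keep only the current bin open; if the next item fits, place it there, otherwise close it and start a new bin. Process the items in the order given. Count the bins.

6

12 → bin 1 (remaining 18)
11 → bin 1 (remaining 7)
13 → bin 2 (remaining 17)
13 → bin 2 (remaining 4)
12 → bin 3 (remaining 18)
10 → bin 3 (remaining 8)
12 → bin 4 (remaining 18)
11 → bin 4 (remaining 7)
13 → bin 5 (remaining 17)
11 → bin 5 (remaining 6)
13 → bin 6 (remaining 17)
10 → bin 6 (remaining 7)
Final bins: [12,11] [13,13] [12,10] [12,11] [13,11] [13,10].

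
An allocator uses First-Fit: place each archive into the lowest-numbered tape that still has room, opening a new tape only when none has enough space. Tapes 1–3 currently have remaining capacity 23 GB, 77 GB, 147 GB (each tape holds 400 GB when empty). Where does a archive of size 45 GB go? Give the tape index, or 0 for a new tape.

Tapes with room: tape 2 (77 GB), tape 3 (147 GB).
The first with room is tape 2.

2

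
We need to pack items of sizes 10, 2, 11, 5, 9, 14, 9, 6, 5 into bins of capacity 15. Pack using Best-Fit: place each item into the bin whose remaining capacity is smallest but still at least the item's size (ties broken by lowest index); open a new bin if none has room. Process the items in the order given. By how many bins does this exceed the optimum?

1

Best-Fit: [10,2] [11] [5,9] [14] [9,6] [5] → 6 bins.
Total size 71; any packing needs at least ⌈71/15⌉ = 5 bins.
An optimal packing achieves that bound: [14] [11,2] [10,5] [9,6] [9,5] → 5 bins.
Excess: 6 − 5 = 1.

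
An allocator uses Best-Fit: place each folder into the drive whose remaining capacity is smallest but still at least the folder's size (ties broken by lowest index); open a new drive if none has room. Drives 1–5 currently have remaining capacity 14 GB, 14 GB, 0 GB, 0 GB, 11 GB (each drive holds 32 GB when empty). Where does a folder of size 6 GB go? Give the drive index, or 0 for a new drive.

Drives with room: drive 1 (14 GB), drive 2 (14 GB), drive 5 (11 GB).
Tightest fit is drive 5 with 11 GB free.

5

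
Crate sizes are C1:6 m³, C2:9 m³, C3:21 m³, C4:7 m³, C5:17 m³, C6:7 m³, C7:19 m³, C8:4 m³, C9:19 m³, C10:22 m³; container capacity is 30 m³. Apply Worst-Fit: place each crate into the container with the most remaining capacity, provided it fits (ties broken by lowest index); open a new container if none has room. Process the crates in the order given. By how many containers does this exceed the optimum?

1

Worst-Fit: [6,9,7] [21] [17,7] [19,4] [19] [22] → 6 containers.
Total size 131 m³; any packing needs at least ⌈131/30⌉ = 5 containers.
An optimal packing achieves that bound: [22,7] [21,9] [19,7,4] [19,6] [17] → 5 containers.
Excess: 6 − 5 = 1.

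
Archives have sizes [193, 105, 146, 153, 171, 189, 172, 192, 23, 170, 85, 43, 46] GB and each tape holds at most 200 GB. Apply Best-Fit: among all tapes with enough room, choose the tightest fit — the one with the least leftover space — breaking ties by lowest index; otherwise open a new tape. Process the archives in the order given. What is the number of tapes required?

Put 193 GB in tape 1; 7 GB remain.
Put 105 GB in tape 2; 95 GB remain.
Put 146 GB in tape 3; 54 GB remain.
Put 153 GB in tape 4; 47 GB remain.
Put 171 GB in tape 5; 29 GB remain.
Put 189 GB in tape 6; 11 GB remain.
Put 172 GB in tape 7; 28 GB remain.
Put 192 GB in tape 8; 8 GB remain.
Put 23 GB in tape 7; 5 GB remain.
Put 170 GB in tape 9; 30 GB remain.
Put 85 GB in tape 2; 10 GB remain.
Put 43 GB in tape 4; 4 GB remain.
Put 46 GB in tape 3; 8 GB remain.
Final tapes: [193] [105,85] [146,46] [153,43] [171] [189] [172,23] [192] [170].

9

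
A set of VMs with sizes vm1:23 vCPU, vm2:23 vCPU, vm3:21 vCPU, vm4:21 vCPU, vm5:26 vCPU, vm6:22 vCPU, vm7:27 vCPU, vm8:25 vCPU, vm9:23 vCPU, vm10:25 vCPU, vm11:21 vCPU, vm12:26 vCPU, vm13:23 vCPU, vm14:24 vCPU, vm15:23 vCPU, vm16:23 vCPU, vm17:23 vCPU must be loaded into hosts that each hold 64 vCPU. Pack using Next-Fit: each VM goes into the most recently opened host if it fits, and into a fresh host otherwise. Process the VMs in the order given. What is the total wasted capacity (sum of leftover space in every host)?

177

Put vm1 (23 vCPU) in host 1; 41 vCPU remain.
Put vm2 (23 vCPU) in host 1; 18 vCPU remain.
Put vm3 (21 vCPU) in host 2; 43 vCPU remain.
Put vm4 (21 vCPU) in host 2; 22 vCPU remain.
Put vm5 (26 vCPU) in host 3; 38 vCPU remain.
Put vm6 (22 vCPU) in host 3; 16 vCPU remain.
Put vm7 (27 vCPU) in host 4; 37 vCPU remain.
Put vm8 (25 vCPU) in host 4; 12 vCPU remain.
Put vm9 (23 vCPU) in host 5; 41 vCPU remain.
Put vm10 (25 vCPU) in host 5; 16 vCPU remain.
Put vm11 (21 vCPU) in host 6; 43 vCPU remain.
Put vm12 (26 vCPU) in host 6; 17 vCPU remain.
Put vm13 (23 vCPU) in host 7; 41 vCPU remain.
Put vm14 (24 vCPU) in host 7; 17 vCPU remain.
Put vm15 (23 vCPU) in host 8; 41 vCPU remain.
Put vm16 (23 vCPU) in host 8; 18 vCPU remain.
Put vm17 (23 vCPU) in host 9; 41 vCPU remain.
9 hosts × 64 vCPU = 576 vCPU; used 399 vCPU; unused 177 vCPU.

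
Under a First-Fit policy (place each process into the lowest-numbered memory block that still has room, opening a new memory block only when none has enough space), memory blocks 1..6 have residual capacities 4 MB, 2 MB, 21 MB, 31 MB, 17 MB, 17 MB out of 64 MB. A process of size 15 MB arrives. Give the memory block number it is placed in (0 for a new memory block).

Memory blocks with room: memory block 3 (21 MB), memory block 4 (31 MB), memory block 5 (17 MB), memory block 6 (17 MB).
The first with room is memory block 3.

3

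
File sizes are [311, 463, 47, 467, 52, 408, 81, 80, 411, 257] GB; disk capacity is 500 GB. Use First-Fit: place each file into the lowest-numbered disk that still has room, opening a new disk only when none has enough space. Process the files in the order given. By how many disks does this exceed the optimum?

First-Fit: [311,47,52,81] [463] [467] [408,80] [411] [257] → 6 disks.
Total size 2577 GB; any packing needs at least ⌈2577/500⌉ = 6 disks.
So 6 is already optimal.

0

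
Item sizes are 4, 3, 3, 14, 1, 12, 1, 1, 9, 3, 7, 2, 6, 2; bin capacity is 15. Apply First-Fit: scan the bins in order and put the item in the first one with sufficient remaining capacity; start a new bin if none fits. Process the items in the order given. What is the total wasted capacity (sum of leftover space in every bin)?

7

bin 1: place 4, 11 left
bin 1: place 3, 8 left
bin 1: place 3, 5 left
bin 2: place 14, 1 left
bin 1: place 1, 4 left
bin 3: place 12, 3 left
bin 1: place 1, 3 left
bin 1: place 1, 2 left
bin 4: place 9, 6 left
bin 3: place 3, 0 left
bin 5: place 7, 8 left
bin 1: place 2, 0 left
bin 4: place 6, 0 left
bin 5: place 2, 6 left
5 bins × 15 = 75; used 68; unused 7.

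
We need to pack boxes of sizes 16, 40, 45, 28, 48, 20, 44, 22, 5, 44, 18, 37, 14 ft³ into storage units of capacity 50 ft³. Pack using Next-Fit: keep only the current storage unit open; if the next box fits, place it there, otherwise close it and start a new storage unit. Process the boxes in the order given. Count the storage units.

12

16 ft³ → storage unit 1 (remaining 34 ft³)
40 ft³ → storage unit 2 (remaining 10 ft³)
45 ft³ → storage unit 3 (remaining 5 ft³)
28 ft³ → storage unit 4 (remaining 22 ft³)
48 ft³ → storage unit 5 (remaining 2 ft³)
20 ft³ → storage unit 6 (remaining 30 ft³)
44 ft³ → storage unit 7 (remaining 6 ft³)
22 ft³ → storage unit 8 (remaining 28 ft³)
5 ft³ → storage unit 8 (remaining 23 ft³)
44 ft³ → storage unit 9 (remaining 6 ft³)
18 ft³ → storage unit 10 (remaining 32 ft³)
37 ft³ → storage unit 11 (remaining 13 ft³)
14 ft³ → storage unit 12 (remaining 36 ft³)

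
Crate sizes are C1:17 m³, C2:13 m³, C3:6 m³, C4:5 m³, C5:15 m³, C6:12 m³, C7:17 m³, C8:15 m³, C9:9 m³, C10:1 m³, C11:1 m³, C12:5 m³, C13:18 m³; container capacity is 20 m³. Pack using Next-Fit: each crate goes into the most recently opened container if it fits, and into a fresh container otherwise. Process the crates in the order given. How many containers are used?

Put C1 (17 m³) in container 1; 3 m³ remain.
Put C2 (13 m³) in container 2; 7 m³ remain.
Put C3 (6 m³) in container 2; 1 m³ remain.
Put C4 (5 m³) in container 3; 15 m³ remain.
Put C5 (15 m³) in container 3; 0 m³ remain.
Put C6 (12 m³) in container 4; 8 m³ remain.
Put C7 (17 m³) in container 5; 3 m³ remain.
Put C8 (15 m³) in container 6; 5 m³ remain.
Put C9 (9 m³) in container 7; 11 m³ remain.
Put C10 (1 m³) in container 7; 10 m³ remain.
Put C11 (1 m³) in container 7; 9 m³ remain.
Put C12 (5 m³) in container 7; 4 m³ remain.
Put C13 (18 m³) in container 8; 2 m³ remain.
Final containers: [17] [13,6] [5,15] [12] [17] [15] [9,1,1,5] [18].

8 containers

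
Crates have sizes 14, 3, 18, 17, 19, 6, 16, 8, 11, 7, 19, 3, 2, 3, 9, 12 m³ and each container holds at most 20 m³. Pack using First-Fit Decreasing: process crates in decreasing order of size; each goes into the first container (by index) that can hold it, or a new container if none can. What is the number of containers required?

9 containers

Sorted descending: 19, 19, 18, 17, 16, 14, 12, 11, 9, 8, 7, 6, 3, 3, 3, 2.
19 m³ → container 1 (remaining 1 m³)
19 m³ → container 2 (remaining 1 m³)
18 m³ → container 3 (remaining 2 m³)
17 m³ → container 4 (remaining 3 m³)
16 m³ → container 5 (remaining 4 m³)
14 m³ → container 6 (remaining 6 m³)
12 m³ → container 7 (remaining 8 m³)
11 m³ → container 8 (remaining 9 m³)
9 m³ → container 8 (remaining 0 m³)
8 m³ → container 7 (remaining 0 m³)
7 m³ → container 9 (remaining 13 m³)
6 m³ → container 6 (remaining 0 m³)
3 m³ → container 4 (remaining 0 m³)
3 m³ → container 5 (remaining 1 m³)
3 m³ → container 9 (remaining 10 m³)
2 m³ → container 3 (remaining 0 m³)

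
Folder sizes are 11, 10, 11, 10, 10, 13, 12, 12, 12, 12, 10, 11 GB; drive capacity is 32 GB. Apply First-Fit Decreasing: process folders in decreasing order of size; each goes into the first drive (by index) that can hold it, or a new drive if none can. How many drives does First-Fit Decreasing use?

5 drives

Sorted descending: 13, 12, 12, 12, 12, 11, 11, 11, 10, 10, 10, 10.
drive 1: place 13 GB, 19 GB left
drive 1: place 12 GB, 7 GB left
drive 2: place 12 GB, 20 GB left
drive 2: place 12 GB, 8 GB left
drive 3: place 12 GB, 20 GB left
drive 3: place 11 GB, 9 GB left
drive 4: place 11 GB, 21 GB left
drive 4: place 11 GB, 10 GB left
drive 4: place 10 GB, 0 GB left
drive 5: place 10 GB, 22 GB left
drive 5: place 10 GB, 12 GB left
drive 5: place 10 GB, 2 GB left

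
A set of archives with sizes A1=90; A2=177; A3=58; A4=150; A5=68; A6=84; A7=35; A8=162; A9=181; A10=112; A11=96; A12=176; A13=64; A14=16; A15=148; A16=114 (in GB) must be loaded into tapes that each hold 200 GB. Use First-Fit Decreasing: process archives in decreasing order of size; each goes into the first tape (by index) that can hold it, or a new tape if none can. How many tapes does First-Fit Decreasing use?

10

Sorted descending: 181, 177, 176, 162, 150, 148, 114, 112, 96, 90, 84, 68, 64, 58, 35, 16.
tape 1: place 181 GB, 19 GB left
tape 2: place 177 GB, 23 GB left
tape 3: place 176 GB, 24 GB left
tape 4: place 162 GB, 38 GB left
tape 5: place 150 GB, 50 GB left
tape 6: place 148 GB, 52 GB left
tape 7: place 114 GB, 86 GB left
tape 8: place 112 GB, 88 GB left
tape 9: place 96 GB, 104 GB left
tape 9: place 90 GB, 14 GB left
tape 7: place 84 GB, 2 GB left
tape 8: place 68 GB, 20 GB left
tape 10: place 64 GB, 136 GB left
tape 10: place 58 GB, 78 GB left
tape 4: place 35 GB, 3 GB left
tape 1: place 16 GB, 3 GB left
Final tapes: [181,16] [177] [176] [162,35] [150] [148] [114,84] [112,68] [96,90] [64,58].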